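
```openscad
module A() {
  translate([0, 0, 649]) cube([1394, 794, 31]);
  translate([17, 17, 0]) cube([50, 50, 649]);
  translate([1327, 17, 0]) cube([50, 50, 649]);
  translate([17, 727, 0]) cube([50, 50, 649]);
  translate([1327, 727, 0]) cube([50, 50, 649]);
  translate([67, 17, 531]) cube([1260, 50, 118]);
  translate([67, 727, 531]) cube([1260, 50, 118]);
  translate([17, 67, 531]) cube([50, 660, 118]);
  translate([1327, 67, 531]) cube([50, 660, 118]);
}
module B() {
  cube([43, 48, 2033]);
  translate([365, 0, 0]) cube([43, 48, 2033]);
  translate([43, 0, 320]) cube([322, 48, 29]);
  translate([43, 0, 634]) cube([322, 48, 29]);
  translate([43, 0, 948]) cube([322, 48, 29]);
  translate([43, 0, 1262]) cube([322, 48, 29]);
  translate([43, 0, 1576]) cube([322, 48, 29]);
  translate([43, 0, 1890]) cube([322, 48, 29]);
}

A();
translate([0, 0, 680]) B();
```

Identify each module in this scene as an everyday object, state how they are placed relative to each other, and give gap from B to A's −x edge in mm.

A is a table. B is a ladder. The ladder is on top of the table. The gap from the ladder to the table's −x edge is 0 mm.

The ladder's min-x is at 0; the table's min-x is 0; gap = 0 mm.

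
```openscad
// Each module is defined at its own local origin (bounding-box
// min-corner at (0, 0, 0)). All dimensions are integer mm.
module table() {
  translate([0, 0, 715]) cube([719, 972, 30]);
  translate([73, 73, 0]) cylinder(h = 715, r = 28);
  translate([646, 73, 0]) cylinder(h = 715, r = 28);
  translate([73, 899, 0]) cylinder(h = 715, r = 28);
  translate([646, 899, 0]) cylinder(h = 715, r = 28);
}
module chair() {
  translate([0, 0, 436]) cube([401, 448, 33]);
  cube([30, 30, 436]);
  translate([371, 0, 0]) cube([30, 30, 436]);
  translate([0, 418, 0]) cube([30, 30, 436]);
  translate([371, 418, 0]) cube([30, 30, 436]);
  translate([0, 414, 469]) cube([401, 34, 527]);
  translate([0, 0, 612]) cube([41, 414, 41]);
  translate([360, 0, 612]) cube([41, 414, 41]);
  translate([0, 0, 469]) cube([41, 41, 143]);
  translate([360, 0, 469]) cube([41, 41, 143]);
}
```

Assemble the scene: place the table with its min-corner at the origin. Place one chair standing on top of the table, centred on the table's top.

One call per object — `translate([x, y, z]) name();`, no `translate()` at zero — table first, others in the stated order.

table();
translate([159, 262, 745]) chair();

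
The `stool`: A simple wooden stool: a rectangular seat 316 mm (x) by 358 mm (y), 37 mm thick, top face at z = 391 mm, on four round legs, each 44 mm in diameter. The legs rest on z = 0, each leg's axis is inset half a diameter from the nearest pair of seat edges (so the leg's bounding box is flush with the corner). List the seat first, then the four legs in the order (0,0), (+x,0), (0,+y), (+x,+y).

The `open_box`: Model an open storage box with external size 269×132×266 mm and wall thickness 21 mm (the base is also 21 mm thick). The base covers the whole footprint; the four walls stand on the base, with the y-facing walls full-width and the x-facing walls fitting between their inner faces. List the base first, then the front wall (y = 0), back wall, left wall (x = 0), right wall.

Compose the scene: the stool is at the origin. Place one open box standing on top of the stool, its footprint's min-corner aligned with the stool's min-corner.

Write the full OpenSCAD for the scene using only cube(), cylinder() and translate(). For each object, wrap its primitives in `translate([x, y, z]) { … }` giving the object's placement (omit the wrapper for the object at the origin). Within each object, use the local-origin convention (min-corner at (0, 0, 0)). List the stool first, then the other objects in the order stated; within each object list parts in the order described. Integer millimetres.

translate([0, 0, 354]) cube([316, 358, 37]);
translate([22, 22, 0]) cylinder(h = 354, r = 22);
translate([294, 22, 0]) cylinder(h = 354, r = 22);
translate([22, 336, 0]) cylinder(h = 354, r = 22);
translate([294, 336, 0]) cylinder(h = 354, r = 22);
translate([0, 0, 391]) {
  cube([269, 132, 21]);
  translate([0, 0, 21]) cube([269, 21, 245]);
  translate([0, 111, 21]) cube([269, 21, 245]);
  translate([0, 21, 21]) cube([21, 90, 245]);
  translate([248, 21, 21]) cube([21, 90, 245]);
}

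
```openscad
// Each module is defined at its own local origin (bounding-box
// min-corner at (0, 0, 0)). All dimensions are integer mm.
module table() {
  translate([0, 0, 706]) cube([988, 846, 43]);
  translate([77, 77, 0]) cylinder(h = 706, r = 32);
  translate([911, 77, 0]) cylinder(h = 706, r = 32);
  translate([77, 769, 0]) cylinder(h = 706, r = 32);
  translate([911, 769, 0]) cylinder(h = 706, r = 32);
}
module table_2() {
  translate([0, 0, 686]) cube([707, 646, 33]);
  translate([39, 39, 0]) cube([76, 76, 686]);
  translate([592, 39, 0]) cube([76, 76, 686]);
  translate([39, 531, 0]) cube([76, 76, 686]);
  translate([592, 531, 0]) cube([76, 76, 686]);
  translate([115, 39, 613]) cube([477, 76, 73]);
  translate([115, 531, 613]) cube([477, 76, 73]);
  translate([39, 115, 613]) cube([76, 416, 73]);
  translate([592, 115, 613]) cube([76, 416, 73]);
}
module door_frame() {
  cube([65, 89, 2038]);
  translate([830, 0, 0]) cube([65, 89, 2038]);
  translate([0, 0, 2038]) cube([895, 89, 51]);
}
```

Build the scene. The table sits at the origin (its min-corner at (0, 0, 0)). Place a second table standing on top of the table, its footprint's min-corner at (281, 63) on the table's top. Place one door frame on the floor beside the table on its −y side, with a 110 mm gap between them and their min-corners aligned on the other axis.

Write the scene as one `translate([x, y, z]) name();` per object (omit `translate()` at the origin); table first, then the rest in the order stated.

table();
translate([281, 63, 749]) table_2();
translate([0, -199, 0]) door_frame();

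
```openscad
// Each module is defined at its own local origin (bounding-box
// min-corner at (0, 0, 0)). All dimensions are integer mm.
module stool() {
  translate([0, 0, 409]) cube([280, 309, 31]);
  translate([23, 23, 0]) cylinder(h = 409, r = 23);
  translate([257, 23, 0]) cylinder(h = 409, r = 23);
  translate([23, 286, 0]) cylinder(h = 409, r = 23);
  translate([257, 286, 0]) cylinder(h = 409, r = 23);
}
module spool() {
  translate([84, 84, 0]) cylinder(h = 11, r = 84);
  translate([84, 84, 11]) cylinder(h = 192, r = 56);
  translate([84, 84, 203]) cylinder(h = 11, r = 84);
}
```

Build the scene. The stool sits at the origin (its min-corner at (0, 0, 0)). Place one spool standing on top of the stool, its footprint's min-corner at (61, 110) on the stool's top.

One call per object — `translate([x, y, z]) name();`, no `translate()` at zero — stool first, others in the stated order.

stool();
translate([61, 110, 440]) spool();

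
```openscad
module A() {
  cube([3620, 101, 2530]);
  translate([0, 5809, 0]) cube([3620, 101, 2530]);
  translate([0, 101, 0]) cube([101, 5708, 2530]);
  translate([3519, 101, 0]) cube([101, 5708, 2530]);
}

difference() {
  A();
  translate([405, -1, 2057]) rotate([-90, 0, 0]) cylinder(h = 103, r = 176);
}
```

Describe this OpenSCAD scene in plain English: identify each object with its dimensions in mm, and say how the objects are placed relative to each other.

A is the wall frame of a small rectangular building: four walls, each 2530 mm tall and 101 mm thick, enclosing a footprint 3620 mm (x) by 5910 mm (y) outside-to-outside, with no floor or roof. The front and back walls (the −y and +y sides) span the full width; the two side walls fit between them.

The house frame has a circular hole of radius 176 mm through its front wall, centred at (x = 405, z = 2057).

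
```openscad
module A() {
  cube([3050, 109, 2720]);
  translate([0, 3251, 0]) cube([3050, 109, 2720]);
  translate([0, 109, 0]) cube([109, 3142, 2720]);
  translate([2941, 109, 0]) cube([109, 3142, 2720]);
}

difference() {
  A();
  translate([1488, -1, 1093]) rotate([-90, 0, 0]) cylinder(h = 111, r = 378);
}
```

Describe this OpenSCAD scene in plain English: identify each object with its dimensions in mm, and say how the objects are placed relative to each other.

A is the wall frame of a small rectangular building: four walls, each 2720 mm tall and 109 mm thick, enclosing a footprint 3050 mm (x) by 3360 mm (y) outside-to-outside, with no floor or roof. The front and back walls (the −y and +y sides) span the full width; the two side walls fit between them.

The house frame has a circular hole of radius 378 mm through its front wall, centred at (x = 1488, z = 1093).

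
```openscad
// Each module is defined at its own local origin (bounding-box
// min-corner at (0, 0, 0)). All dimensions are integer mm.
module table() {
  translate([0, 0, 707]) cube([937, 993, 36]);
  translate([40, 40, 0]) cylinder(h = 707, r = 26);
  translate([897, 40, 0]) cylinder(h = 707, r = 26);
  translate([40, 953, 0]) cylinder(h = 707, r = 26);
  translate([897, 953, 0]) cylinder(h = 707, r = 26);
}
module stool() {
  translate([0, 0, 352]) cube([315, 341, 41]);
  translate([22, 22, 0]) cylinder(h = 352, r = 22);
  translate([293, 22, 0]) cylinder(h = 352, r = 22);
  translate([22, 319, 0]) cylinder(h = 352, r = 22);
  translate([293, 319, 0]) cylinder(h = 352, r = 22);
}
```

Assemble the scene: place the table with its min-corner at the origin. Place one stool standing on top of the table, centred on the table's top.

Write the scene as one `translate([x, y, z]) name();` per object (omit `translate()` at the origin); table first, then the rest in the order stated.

table();
translate([311, 326, 743]) stool();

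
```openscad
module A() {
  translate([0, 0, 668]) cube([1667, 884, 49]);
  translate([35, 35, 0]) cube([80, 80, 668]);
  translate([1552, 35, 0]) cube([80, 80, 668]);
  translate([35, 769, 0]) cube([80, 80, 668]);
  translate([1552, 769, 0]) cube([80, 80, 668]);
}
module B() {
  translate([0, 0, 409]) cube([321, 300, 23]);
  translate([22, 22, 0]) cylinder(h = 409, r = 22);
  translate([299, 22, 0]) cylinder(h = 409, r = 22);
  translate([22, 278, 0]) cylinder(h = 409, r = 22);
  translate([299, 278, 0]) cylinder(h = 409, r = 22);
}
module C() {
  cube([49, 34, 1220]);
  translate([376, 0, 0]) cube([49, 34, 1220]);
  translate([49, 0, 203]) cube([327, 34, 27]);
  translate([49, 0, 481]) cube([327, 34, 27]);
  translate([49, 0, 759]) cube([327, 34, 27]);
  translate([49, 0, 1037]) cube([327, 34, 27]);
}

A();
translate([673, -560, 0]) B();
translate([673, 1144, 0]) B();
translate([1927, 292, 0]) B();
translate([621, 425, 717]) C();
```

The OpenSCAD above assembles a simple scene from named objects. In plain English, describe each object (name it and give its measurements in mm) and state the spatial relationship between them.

A is a table with a 1667×884 mm rectangular top, 49 mm thick, top surface at z = 717 mm, supported by four 80×80 mm square legs, each inset 35 mm from the nearest pair of top edges, running from the floor.

B is a simple wooden stool: a rectangular seat 321 mm (x) by 300 mm (y), 23 mm thick, top face at z = 432 mm, on four round legs, each 44 mm in diameter. The legs rest on z = 0, each leg's axis is inset half a diameter from the nearest pair of seat edges (so the leg's bounding box is flush with the corner).

C is a straight ladder. Two 49×34 mm vertical rails, 1220 mm tall, stand 425 mm apart (outside-to-outside) with their front faces coplanar on the −y side. 4 rungs, each 34 mm deep and 27 mm tall, span between the inner faces of the rails, front faces flush with the rails. The lowest rung's underside is at z = 203 mm and rungs are spaced 278 mm apart (underside to underside).

Three stools sit around the table at the −y, +y, +x sides. The ladder is on top of the table, centred.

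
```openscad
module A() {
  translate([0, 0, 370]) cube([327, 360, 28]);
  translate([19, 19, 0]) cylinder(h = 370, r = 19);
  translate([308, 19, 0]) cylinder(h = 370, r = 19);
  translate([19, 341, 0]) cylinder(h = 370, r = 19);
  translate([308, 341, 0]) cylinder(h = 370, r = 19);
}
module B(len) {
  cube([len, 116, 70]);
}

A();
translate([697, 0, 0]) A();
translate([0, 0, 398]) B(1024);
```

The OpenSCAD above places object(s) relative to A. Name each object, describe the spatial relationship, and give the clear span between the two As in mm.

A is a stool. B is a beam. A beam spans the tops of two stools. The clear span between the two stools is 370 mm.

Second stool starts at x = 697; first ends at x = 327; clear span = 697 − 327 = 370 mm.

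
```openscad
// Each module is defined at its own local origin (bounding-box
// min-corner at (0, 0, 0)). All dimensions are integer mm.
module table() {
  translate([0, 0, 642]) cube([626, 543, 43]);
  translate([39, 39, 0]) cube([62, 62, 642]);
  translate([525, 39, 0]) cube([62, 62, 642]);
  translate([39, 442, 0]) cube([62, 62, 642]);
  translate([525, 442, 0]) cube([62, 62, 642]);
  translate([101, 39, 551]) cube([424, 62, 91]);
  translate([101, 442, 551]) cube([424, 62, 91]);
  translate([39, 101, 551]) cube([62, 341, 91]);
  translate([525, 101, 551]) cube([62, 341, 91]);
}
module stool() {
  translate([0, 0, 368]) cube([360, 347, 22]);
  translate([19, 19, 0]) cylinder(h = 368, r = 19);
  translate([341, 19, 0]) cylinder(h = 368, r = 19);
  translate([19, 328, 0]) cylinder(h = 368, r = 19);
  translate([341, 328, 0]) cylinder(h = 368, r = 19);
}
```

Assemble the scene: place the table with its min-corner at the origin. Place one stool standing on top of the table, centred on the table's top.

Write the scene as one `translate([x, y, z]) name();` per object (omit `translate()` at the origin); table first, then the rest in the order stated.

table();
translate([133, 98, 685]) stool();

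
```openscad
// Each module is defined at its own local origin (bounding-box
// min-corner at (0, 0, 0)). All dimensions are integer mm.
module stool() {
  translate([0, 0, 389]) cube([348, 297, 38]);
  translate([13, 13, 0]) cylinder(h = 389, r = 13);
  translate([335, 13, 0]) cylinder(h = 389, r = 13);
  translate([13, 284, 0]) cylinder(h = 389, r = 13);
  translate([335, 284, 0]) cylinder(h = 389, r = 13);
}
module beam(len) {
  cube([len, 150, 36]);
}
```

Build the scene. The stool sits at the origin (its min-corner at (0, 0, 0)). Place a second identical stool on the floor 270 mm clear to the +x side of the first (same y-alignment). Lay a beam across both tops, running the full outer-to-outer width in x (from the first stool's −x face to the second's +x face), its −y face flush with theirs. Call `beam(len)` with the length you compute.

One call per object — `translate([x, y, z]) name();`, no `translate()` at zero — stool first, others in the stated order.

stool();
translate([618, 0, 0]) stool();
translate([0, 0, 427]) beam(966);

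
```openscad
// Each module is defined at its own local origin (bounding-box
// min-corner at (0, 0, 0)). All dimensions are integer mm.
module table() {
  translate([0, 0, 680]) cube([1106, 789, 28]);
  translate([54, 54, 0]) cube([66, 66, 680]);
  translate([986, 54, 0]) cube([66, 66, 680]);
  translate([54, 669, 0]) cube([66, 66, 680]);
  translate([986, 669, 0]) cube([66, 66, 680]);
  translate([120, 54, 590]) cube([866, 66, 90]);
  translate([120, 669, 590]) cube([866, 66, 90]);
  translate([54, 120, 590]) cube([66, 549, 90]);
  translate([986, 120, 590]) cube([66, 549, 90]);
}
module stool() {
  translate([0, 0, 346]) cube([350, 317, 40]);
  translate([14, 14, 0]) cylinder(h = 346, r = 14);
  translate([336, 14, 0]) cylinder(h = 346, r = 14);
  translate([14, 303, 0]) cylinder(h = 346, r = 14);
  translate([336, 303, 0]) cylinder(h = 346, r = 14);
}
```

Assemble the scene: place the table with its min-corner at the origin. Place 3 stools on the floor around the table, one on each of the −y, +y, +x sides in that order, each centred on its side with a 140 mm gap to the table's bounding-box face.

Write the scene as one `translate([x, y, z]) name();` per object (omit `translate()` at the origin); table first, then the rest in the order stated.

table();
translate([378, -457, 0]) stool();
translate([378, 929, 0]) stool();
translate([1246, 236, 0]) stool();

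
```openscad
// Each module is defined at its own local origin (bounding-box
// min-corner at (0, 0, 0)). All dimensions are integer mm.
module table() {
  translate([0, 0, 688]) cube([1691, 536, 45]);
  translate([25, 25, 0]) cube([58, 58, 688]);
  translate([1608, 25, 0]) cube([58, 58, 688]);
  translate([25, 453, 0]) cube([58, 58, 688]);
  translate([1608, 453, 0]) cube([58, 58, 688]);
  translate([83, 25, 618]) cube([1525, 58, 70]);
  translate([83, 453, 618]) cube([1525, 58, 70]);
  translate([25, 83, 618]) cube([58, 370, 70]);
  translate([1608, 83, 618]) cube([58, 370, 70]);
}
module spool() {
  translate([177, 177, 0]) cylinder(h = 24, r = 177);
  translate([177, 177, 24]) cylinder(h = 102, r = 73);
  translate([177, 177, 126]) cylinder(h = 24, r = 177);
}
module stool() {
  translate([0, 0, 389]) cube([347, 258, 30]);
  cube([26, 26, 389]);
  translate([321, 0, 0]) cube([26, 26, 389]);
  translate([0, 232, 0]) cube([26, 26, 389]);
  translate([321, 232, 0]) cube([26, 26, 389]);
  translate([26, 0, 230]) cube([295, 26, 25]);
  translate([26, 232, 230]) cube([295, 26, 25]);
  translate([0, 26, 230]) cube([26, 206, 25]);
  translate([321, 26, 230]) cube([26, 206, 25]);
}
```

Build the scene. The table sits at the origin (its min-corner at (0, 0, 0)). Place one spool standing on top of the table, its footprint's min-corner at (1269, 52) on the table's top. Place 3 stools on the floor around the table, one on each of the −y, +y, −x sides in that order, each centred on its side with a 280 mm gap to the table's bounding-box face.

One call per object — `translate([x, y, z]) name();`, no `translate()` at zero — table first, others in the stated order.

table();
translate([1269, 52, 733]) spool();
translate([672, -538, 0]) stool();
translate([672, 816, 0]) stool();
translate([-627, 139, 0]) stool();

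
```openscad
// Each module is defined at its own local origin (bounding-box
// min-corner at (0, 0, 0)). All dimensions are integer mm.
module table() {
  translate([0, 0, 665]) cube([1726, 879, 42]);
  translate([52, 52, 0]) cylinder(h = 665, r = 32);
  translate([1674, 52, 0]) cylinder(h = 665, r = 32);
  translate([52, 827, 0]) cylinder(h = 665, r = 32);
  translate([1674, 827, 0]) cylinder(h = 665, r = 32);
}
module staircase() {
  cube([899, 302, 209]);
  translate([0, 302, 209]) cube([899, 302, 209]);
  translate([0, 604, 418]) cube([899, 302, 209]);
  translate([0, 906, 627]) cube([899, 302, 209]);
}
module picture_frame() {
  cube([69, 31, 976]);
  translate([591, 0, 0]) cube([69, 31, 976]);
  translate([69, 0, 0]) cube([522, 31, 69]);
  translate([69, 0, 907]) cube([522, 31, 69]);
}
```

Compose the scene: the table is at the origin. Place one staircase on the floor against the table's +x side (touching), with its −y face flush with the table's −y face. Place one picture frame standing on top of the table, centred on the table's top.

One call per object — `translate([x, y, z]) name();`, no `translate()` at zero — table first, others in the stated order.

table();
translate([1726, 0, 0]) staircase();
translate([533, 424, 707]) picture_frame();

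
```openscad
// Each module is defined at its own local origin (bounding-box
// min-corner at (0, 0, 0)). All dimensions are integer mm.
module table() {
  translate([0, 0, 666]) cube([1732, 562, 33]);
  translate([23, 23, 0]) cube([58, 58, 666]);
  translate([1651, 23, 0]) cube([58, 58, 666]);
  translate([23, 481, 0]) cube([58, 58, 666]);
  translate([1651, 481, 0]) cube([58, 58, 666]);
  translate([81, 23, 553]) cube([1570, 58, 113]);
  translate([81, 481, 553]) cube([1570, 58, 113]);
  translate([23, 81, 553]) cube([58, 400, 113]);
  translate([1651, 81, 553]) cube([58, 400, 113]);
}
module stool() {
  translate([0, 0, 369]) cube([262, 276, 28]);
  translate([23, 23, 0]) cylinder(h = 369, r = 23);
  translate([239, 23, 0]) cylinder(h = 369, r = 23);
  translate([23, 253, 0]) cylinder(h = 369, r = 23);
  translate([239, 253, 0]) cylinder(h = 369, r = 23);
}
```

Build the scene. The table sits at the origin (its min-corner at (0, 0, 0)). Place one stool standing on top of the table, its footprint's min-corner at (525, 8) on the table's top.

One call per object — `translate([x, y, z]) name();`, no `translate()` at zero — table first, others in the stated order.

table();
translate([525, 8, 699]) stool();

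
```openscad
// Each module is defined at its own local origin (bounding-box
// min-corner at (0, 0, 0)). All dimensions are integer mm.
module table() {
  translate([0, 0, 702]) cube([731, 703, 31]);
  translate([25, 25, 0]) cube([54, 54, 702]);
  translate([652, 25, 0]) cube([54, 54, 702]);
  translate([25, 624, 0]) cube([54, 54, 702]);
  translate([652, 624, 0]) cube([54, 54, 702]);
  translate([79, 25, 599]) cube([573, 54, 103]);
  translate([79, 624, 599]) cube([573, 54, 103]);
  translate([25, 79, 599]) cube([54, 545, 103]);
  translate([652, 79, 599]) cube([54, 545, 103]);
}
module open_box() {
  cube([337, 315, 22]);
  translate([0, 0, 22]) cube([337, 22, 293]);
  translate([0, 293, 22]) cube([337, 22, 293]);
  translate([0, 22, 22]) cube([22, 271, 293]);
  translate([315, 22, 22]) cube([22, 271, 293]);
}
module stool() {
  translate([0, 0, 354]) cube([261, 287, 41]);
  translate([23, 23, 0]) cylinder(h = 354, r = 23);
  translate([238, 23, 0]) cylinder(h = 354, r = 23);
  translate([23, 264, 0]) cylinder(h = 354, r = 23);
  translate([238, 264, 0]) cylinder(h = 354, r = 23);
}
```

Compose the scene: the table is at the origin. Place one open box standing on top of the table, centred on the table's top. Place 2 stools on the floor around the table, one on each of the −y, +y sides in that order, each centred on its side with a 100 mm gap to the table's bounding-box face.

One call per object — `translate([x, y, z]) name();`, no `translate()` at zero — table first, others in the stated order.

table();
translate([197, 194, 733]) open_box();
translate([235, -387, 0]) stool();
translate([235, 803, 0]) stool();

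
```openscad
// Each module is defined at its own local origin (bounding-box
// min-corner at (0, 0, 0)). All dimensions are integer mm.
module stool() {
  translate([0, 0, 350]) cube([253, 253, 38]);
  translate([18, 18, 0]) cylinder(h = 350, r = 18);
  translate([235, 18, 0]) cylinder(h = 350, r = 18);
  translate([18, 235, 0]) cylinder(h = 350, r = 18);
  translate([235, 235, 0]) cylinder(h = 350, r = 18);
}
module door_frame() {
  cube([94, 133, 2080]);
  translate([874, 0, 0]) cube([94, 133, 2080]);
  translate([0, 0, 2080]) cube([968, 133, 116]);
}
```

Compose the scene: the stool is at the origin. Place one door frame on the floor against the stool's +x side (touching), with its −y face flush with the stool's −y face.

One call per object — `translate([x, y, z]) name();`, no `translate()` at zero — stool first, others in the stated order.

stool();
translate([253, 0, 0]) door_frame();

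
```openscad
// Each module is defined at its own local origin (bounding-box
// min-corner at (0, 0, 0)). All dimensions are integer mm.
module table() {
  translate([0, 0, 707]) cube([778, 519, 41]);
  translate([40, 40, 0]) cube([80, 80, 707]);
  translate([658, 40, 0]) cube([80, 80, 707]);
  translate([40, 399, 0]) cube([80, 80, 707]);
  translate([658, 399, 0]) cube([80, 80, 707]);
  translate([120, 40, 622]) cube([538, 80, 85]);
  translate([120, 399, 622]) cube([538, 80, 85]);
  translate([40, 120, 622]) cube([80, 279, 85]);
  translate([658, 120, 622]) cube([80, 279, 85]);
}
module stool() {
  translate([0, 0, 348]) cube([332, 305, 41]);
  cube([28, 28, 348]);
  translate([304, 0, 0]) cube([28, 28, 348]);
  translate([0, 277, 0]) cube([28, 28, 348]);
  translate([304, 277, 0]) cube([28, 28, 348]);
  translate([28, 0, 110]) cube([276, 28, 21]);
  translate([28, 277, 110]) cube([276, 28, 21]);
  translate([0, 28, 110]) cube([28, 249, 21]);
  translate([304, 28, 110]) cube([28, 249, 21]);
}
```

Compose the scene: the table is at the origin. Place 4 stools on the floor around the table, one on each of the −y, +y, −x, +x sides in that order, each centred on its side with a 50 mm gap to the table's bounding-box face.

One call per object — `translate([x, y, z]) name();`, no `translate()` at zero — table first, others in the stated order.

table();
translate([223, -355, 0]) stool();
translate([223, 569, 0]) stool();
translate([-382, 107, 0]) stool();
translate([828, 107, 0]) stool();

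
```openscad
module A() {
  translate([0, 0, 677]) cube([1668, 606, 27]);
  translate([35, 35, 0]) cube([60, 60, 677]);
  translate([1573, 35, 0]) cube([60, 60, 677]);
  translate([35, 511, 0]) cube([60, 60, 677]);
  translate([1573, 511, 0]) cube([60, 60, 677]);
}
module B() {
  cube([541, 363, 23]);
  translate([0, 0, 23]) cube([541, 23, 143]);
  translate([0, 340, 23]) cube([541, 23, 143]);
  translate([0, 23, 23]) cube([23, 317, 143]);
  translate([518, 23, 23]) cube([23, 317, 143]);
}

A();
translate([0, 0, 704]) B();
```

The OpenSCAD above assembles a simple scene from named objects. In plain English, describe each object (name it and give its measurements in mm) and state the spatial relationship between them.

A is a table with a 1668×606 mm rectangular top, 27 mm thick, top surface at z = 704 mm, supported by four 60×60 mm square legs, each inset 35 mm from the nearest pair of top edges, running from the floor.

B is an open-topped rectangular box: outside dimensions 541×363×166 mm, with a uniform wall and base thickness of 23 mm. The base is a full 541×363 slab on the floor; four walls sit on top of the base. The front and back walls (the −y and +y sides) span the full width; the two side walls fit between them.

The open box is on top of the table.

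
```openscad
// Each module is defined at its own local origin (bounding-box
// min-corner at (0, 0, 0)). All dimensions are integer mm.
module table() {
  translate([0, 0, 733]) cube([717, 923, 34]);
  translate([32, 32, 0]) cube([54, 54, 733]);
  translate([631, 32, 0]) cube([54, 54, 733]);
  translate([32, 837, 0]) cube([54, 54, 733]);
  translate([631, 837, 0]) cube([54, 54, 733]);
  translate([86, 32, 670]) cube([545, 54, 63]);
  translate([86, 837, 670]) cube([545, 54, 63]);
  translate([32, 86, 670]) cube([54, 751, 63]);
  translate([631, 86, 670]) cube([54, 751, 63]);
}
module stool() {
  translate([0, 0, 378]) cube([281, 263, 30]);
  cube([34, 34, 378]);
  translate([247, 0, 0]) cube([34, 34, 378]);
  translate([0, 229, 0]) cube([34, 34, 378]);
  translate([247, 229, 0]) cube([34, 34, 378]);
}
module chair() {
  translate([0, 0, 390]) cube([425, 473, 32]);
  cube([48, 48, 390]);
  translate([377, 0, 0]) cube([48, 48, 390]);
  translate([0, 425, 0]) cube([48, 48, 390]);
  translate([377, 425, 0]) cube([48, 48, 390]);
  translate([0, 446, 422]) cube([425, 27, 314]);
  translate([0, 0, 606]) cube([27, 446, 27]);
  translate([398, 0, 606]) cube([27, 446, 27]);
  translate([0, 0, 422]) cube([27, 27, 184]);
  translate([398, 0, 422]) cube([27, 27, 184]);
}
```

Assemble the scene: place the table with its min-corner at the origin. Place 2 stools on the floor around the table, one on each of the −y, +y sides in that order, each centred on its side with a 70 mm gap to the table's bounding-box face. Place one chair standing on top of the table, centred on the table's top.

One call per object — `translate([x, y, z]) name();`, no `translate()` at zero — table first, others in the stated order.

table();
translate([218, -333, 0]) stool();
translate([218, 993, 0]) stool();
translate([146, 225, 767]) chair();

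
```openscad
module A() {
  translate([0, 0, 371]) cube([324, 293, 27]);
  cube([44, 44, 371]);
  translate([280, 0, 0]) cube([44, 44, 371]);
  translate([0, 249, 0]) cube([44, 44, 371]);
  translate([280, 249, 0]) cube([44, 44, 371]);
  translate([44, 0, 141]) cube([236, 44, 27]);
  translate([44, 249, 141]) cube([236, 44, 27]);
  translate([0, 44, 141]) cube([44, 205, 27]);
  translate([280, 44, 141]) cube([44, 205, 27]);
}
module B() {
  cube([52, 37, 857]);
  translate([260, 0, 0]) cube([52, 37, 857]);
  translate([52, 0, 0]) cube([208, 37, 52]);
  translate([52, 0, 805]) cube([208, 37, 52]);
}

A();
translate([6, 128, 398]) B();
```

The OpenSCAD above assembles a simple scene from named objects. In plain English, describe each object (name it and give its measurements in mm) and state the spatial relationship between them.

A is a four-legged stool. The seat is a 324×293×27 mm slab whose top surface is at z = 398 mm; four square legs, each 44×44 mm in cross-section, run from the floor (z = 0) to the underside of the seat, each flush with a corner of the seat. Four stretchers, 44 mm wide and 27 mm tall, connect adjacent legs with their undersides at z = 141 mm, each running between the inner faces of the legs it joins and aligned with the legs' outer faces on the other axis.

B is a rectangular picture frame lying in the x–z plane (depth along y). The opening is 208 mm wide (x) by 753 mm tall (z), surrounded by a border 52 mm wide on all four sides. The frame is 37 mm deep and is made of two full-height vertical stiles with two horizontal rails fitted between them.

The picture frame is on top of the stool, centred.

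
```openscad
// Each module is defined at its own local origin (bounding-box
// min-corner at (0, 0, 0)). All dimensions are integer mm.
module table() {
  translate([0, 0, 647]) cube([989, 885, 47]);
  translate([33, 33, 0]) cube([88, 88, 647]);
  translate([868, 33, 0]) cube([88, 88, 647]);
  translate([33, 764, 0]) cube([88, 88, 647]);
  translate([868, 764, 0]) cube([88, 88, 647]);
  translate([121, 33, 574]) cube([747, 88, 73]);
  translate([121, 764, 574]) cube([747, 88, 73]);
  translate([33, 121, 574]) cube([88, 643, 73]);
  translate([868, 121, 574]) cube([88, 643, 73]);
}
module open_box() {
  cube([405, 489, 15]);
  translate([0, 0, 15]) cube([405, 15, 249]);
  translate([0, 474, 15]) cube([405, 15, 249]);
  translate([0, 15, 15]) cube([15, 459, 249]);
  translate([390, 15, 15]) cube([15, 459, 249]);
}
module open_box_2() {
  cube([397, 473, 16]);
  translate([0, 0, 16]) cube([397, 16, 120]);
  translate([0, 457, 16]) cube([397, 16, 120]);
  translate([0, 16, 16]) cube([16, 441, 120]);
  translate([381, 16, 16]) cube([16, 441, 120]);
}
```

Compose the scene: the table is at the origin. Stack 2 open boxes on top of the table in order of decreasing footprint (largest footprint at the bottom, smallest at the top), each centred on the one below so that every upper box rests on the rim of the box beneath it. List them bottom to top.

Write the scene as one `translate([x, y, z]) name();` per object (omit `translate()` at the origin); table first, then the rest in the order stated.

table();
translate([292, 198, 694]) open_box();
translate([296, 206, 958]) open_box_2();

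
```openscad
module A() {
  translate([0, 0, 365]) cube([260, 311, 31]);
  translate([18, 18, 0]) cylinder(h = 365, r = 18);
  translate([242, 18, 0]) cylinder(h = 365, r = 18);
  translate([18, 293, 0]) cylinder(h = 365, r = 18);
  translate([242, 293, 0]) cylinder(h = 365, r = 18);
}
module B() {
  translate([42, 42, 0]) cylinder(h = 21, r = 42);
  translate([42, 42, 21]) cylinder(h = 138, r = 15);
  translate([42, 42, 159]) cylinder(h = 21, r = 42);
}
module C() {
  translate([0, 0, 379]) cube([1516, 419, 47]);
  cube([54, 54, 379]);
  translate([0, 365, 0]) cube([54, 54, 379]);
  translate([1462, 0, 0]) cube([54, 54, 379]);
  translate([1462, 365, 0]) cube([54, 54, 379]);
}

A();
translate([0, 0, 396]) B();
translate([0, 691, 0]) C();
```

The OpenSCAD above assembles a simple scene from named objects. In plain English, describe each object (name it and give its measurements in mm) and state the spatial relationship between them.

A is a four-legged stool. The seat is a 260×311×31 mm slab whose top surface is at z = 396 mm; four round legs, each 36 mm in diameter, run from the floor (z = 0) to the underside of the seat, each leg's axis is inset half a diameter from the nearest pair of seat edges (so the leg's bounding box is flush with the corner).

B is a spool: two coaxial disc flanges of radius 42 mm and thickness 21 mm, joined by a core cylinder of radius 15 mm and height 138 mm. The lower flange rests on z = 0 and the three cylinders share a vertical axis.

C is a long wooden bench with a 1516 mm (x) × 419 mm (y) seat, 47 mm thick, its top surface 426 mm above the floor. Four 54 mm square legs at the seat corners, flush with the edges, run from z = 0 to the seat underside.

The spool is on top of the stool. The bench is on the floor beside the stool on its +y side.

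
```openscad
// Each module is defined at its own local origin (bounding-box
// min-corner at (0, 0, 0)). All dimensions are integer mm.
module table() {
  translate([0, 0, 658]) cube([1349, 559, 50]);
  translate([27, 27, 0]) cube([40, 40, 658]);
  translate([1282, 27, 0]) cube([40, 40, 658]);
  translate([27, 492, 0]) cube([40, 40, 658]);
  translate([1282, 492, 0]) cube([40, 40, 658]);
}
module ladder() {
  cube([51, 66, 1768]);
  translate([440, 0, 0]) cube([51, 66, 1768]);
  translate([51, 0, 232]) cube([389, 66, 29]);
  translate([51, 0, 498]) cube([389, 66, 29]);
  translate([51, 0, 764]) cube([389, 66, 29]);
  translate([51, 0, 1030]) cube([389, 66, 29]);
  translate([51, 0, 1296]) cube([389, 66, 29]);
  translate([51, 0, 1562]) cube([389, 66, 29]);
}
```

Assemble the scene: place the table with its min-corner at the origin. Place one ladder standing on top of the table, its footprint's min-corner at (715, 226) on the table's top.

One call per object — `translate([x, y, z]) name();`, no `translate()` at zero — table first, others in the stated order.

table();
translate([715, 226, 708]) ladder();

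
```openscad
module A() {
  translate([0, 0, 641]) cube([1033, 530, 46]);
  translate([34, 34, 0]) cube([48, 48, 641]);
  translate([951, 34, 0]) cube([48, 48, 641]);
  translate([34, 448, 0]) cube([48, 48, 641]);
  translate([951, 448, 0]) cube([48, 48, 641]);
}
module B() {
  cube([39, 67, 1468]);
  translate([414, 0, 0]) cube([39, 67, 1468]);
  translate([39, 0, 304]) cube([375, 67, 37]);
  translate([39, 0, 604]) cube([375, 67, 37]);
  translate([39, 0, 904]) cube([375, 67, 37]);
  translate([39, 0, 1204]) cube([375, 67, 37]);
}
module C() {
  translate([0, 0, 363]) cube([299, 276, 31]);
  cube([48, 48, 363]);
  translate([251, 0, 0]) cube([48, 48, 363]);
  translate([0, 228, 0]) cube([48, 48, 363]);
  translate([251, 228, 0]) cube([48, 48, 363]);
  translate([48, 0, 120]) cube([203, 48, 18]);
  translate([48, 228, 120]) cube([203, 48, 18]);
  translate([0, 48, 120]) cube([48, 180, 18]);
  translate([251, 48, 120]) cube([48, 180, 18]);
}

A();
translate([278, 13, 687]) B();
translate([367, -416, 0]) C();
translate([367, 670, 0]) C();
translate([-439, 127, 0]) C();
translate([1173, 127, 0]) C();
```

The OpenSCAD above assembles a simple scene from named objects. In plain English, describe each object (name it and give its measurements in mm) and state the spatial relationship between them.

A is a rectangular dining table. The top is 1033×530×46 mm with its upper surface at z = 687 mm. It stands on four 48×48 mm square legs, each inset 34 mm from the nearest pair of top edges, running from the floor to the underside of the top.

B is a wooden ladder with two side rails of 39×67 mm section and 1468 mm height, set 453 mm apart overall. Between them run 4 rectangular rungs (67 mm deep, 37 mm thick), front faces flush with the rails' −y face. The bottom of the first rung is 304 mm above the floor and each subsequent rung is 300 mm higher than the one below.

C is a simple wooden stool: a rectangular seat 299 mm (x) by 276 mm (y), 31 mm thick, top face at z = 394 mm, on four square legs, each 48×48 mm in cross-section. The legs rest on z = 0, each flush with a corner of the seat. Four stretchers, 48 mm wide and 18 mm tall, connect adjacent legs with their undersides at z = 120 mm, each running between the inner faces of the legs it joins and aligned with the legs' outer faces on the other axis.

The ladder is on top of the table. Four stools sit around the table at the −y, +y, −x, +x sides.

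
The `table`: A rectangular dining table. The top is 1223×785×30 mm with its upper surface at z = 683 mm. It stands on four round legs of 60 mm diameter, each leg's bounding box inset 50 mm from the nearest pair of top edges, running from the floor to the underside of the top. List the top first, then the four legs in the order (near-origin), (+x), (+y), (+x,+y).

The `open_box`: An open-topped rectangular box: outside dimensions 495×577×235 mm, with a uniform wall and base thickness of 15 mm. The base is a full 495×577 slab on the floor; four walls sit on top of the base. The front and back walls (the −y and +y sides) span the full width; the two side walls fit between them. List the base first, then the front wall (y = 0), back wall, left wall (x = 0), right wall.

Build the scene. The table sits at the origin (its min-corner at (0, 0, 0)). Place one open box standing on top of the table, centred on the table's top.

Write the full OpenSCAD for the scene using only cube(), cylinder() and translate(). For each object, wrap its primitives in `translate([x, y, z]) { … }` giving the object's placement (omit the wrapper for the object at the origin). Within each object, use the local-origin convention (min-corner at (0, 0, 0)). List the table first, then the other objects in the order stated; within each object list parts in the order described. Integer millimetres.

translate([0, 0, 653]) cube([1223, 785, 30]);
translate([80, 80, 0]) cylinder(h = 653, r = 30);
translate([1143, 80, 0]) cylinder(h = 653, r = 30);
translate([80, 705, 0]) cylinder(h = 653, r = 30);
translate([1143, 705, 0]) cylinder(h = 653, r = 30);
translate([364, 104, 683]) {
  cube([495, 577, 15]);
  translate([0, 0, 15]) cube([495, 15, 220]);
  translate([0, 562, 15]) cube([495, 15, 220]);
  translate([0, 15, 15]) cube([15, 547, 220]);
  translate([480, 15, 15]) cube([15, 547, 220]);
}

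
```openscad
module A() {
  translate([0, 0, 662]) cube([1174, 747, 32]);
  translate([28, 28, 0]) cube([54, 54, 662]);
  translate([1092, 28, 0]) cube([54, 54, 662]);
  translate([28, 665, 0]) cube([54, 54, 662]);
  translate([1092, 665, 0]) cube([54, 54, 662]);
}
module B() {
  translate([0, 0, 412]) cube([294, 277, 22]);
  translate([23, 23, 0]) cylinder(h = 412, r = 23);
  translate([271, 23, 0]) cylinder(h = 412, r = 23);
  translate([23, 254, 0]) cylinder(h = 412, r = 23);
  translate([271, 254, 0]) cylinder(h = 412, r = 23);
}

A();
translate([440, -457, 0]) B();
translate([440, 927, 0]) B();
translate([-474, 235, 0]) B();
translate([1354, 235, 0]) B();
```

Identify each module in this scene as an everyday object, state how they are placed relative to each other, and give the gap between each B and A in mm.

Each stool's nearest face is 180 mm from the table's bounding box.

A is a table. B is a stool. Four stools sit around the table at the −y, +y, −x, +x sides. The gap between each stool and the table is 180 mm.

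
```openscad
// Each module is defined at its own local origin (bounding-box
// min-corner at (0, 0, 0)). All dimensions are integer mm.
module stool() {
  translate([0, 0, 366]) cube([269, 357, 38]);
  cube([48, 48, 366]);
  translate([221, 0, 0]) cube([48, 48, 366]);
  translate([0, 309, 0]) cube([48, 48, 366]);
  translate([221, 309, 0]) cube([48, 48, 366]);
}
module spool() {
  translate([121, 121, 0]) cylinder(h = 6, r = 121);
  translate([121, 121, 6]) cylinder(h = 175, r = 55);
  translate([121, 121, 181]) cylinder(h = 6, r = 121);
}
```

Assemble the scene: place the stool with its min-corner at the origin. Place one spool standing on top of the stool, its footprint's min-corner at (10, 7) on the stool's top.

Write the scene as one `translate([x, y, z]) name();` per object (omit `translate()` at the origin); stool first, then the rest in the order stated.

stool();
translate([10, 7, 404]) spool();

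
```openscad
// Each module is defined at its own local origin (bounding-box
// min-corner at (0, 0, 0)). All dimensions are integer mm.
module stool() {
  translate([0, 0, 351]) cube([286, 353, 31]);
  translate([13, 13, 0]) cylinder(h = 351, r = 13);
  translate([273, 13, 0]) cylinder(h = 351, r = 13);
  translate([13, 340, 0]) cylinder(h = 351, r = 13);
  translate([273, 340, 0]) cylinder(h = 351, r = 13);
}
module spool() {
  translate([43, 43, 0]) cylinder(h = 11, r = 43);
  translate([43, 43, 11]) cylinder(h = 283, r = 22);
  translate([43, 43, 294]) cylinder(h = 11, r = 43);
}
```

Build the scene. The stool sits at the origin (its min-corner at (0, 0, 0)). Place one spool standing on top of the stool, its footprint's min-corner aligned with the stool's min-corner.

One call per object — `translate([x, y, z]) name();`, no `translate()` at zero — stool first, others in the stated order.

stool();
translate([0, 0, 382]) spool();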